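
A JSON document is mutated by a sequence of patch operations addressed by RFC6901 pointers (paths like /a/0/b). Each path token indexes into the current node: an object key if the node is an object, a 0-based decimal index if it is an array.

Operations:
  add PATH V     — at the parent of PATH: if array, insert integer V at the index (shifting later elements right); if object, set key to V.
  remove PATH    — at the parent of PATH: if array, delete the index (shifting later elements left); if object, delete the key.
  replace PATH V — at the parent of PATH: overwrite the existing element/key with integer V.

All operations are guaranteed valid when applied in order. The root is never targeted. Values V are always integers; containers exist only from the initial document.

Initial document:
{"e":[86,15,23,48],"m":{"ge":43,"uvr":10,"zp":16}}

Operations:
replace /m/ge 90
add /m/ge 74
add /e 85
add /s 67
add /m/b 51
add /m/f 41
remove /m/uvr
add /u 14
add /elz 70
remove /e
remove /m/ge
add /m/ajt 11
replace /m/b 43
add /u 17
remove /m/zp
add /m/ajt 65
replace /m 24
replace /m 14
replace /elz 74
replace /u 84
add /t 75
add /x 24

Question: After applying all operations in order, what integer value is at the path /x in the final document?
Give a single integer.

After op 1 (replace /m/ge 90): {"e":[86,15,23,48],"m":{"ge":90,"uvr":10,"zp":16}}
After op 2 (add /m/ge 74): {"e":[86,15,23,48],"m":{"ge":74,"uvr":10,"zp":16}}
After op 3 (add /e 85): {"e":85,"m":{"ge":74,"uvr":10,"zp":16}}
After op 4 (add /s 67): {"e":85,"m":{"ge":74,"uvr":10,"zp":16},"s":67}
After op 5 (add /m/b 51): {"e":85,"m":{"b":51,"ge":74,"uvr":10,"zp":16},"s":67}
After op 6 (add /m/f 41): {"e":85,"m":{"b":51,"f":41,"ge":74,"uvr":10,"zp":16},"s":67}
After op 7 (remove /m/uvr): {"e":85,"m":{"b":51,"f":41,"ge":74,"zp":16},"s":67}
After op 8 (add /u 14): {"e":85,"m":{"b":51,"f":41,"ge":74,"zp":16},"s":67,"u":14}
After op 9 (add /elz 70): {"e":85,"elz":70,"m":{"b":51,"f":41,"ge":74,"zp":16},"s":67,"u":14}
After op 10 (remove /e): {"elz":70,"m":{"b":51,"f":41,"ge":74,"zp":16},"s":67,"u":14}
After op 11 (remove /m/ge): {"elz":70,"m":{"b":51,"f":41,"zp":16},"s":67,"u":14}
After op 12 (add /m/ajt 11): {"elz":70,"m":{"ajt":11,"b":51,"f":41,"zp":16},"s":67,"u":14}
After op 13 (replace /m/b 43): {"elz":70,"m":{"ajt":11,"b":43,"f":41,"zp":16},"s":67,"u":14}
After op 14 (add /u 17): {"elz":70,"m":{"ajt":11,"b":43,"f":41,"zp":16},"s":67,"u":17}
After op 15 (remove /m/zp): {"elz":70,"m":{"ajt":11,"b":43,"f":41},"s":67,"u":17}
After op 16 (add /m/ajt 65): {"elz":70,"m":{"ajt":65,"b":43,"f":41},"s":67,"u":17}
After op 17 (replace /m 24): {"elz":70,"m":24,"s":67,"u":17}
After op 18 (replace /m 14): {"elz":70,"m":14,"s":67,"u":17}
After op 19 (replace /elz 74): {"elz":74,"m":14,"s":67,"u":17}
After op 20 (replace /u 84): {"elz":74,"m":14,"s":67,"u":84}
After op 21 (add /t 75): {"elz":74,"m":14,"s":67,"t":75,"u":84}
After op 22 (add /x 24): {"elz":74,"m":14,"s":67,"t":75,"u":84,"x":24}
Value at /x: 24

Answer: 24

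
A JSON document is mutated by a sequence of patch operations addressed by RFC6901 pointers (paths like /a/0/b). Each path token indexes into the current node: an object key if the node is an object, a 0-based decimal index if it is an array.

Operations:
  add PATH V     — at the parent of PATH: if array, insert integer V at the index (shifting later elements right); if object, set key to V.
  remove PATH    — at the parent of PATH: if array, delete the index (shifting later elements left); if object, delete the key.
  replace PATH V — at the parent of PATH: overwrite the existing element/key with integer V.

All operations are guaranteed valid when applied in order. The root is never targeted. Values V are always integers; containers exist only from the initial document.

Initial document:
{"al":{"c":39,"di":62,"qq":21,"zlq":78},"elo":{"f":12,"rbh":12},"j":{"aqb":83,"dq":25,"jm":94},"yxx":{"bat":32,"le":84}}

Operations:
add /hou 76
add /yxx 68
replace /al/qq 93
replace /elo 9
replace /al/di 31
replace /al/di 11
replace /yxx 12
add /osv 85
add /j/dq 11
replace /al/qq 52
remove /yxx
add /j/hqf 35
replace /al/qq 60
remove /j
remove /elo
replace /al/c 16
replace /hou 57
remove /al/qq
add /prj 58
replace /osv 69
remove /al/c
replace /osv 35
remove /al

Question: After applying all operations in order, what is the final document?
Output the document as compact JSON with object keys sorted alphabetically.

Answer: {"hou":57,"osv":35,"prj":58}

Derivation:
After op 1 (add /hou 76): {"al":{"c":39,"di":62,"qq":21,"zlq":78},"elo":{"f":12,"rbh":12},"hou":76,"j":{"aqb":83,"dq":25,"jm":94},"yxx":{"bat":32,"le":84}}
After op 2 (add /yxx 68): {"al":{"c":39,"di":62,"qq":21,"zlq":78},"elo":{"f":12,"rbh":12},"hou":76,"j":{"aqb":83,"dq":25,"jm":94},"yxx":68}
After op 3 (replace /al/qq 93): {"al":{"c":39,"di":62,"qq":93,"zlq":78},"elo":{"f":12,"rbh":12},"hou":76,"j":{"aqb":83,"dq":25,"jm":94},"yxx":68}
After op 4 (replace /elo 9): {"al":{"c":39,"di":62,"qq":93,"zlq":78},"elo":9,"hou":76,"j":{"aqb":83,"dq":25,"jm":94},"yxx":68}
After op 5 (replace /al/di 31): {"al":{"c":39,"di":31,"qq":93,"zlq":78},"elo":9,"hou":76,"j":{"aqb":83,"dq":25,"jm":94},"yxx":68}
After op 6 (replace /al/di 11): {"al":{"c":39,"di":11,"qq":93,"zlq":78},"elo":9,"hou":76,"j":{"aqb":83,"dq":25,"jm":94},"yxx":68}
After op 7 (replace /yxx 12): {"al":{"c":39,"di":11,"qq":93,"zlq":78},"elo":9,"hou":76,"j":{"aqb":83,"dq":25,"jm":94},"yxx":12}
After op 8 (add /osv 85): {"al":{"c":39,"di":11,"qq":93,"zlq":78},"elo":9,"hou":76,"j":{"aqb":83,"dq":25,"jm":94},"osv":85,"yxx":12}
After op 9 (add /j/dq 11): {"al":{"c":39,"di":11,"qq":93,"zlq":78},"elo":9,"hou":76,"j":{"aqb":83,"dq":11,"jm":94},"osv":85,"yxx":12}
After op 10 (replace /al/qq 52): {"al":{"c":39,"di":11,"qq":52,"zlq":78},"elo":9,"hou":76,"j":{"aqb":83,"dq":11,"jm":94},"osv":85,"yxx":12}
After op 11 (remove /yxx): {"al":{"c":39,"di":11,"qq":52,"zlq":78},"elo":9,"hou":76,"j":{"aqb":83,"dq":11,"jm":94},"osv":85}
After op 12 (add /j/hqf 35): {"al":{"c":39,"di":11,"qq":52,"zlq":78},"elo":9,"hou":76,"j":{"aqb":83,"dq":11,"hqf":35,"jm":94},"osv":85}
After op 13 (replace /al/qq 60): {"al":{"c":39,"di":11,"qq":60,"zlq":78},"elo":9,"hou":76,"j":{"aqb":83,"dq":11,"hqf":35,"jm":94},"osv":85}
After op 14 (remove /j): {"al":{"c":39,"di":11,"qq":60,"zlq":78},"elo":9,"hou":76,"osv":85}
After op 15 (remove /elo): {"al":{"c":39,"di":11,"qq":60,"zlq":78},"hou":76,"osv":85}
After op 16 (replace /al/c 16): {"al":{"c":16,"di":11,"qq":60,"zlq":78},"hou":76,"osv":85}
After op 17 (replace /hou 57): {"al":{"c":16,"di":11,"qq":60,"zlq":78},"hou":57,"osv":85}
After op 18 (remove /al/qq): {"al":{"c":16,"di":11,"zlq":78},"hou":57,"osv":85}
After op 19 (add /prj 58): {"al":{"c":16,"di":11,"zlq":78},"hou":57,"osv":85,"prj":58}
After op 20 (replace /osv 69): {"al":{"c":16,"di":11,"zlq":78},"hou":57,"osv":69,"prj":58}
After op 21 (remove /al/c): {"al":{"di":11,"zlq":78},"hou":57,"osv":69,"prj":58}
After op 22 (replace /osv 35): {"al":{"di":11,"zlq":78},"hou":57,"osv":35,"prj":58}
After op 23 (remove /al): {"hou":57,"osv":35,"prj":58}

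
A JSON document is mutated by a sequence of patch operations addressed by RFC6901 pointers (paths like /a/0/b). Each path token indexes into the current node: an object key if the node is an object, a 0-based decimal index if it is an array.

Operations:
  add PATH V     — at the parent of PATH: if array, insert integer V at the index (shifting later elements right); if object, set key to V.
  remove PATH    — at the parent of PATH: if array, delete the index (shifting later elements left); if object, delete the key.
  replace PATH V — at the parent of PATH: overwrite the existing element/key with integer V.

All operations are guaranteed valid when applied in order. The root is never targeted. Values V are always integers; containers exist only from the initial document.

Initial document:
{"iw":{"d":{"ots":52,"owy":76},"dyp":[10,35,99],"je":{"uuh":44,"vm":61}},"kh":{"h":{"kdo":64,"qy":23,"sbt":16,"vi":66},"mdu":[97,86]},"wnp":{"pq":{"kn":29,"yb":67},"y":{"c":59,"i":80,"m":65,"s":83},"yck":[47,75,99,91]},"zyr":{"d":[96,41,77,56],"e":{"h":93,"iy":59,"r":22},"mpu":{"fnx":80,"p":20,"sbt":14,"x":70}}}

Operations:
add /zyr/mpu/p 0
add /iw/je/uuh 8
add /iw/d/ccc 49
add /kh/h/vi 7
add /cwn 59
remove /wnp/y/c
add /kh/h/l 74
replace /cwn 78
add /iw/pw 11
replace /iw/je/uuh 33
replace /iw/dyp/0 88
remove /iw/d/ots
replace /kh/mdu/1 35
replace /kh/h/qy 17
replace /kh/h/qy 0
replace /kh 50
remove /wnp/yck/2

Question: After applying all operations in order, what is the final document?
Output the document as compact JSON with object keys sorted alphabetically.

Answer: {"cwn":78,"iw":{"d":{"ccc":49,"owy":76},"dyp":[88,35,99],"je":{"uuh":33,"vm":61},"pw":11},"kh":50,"wnp":{"pq":{"kn":29,"yb":67},"y":{"i":80,"m":65,"s":83},"yck":[47,75,91]},"zyr":{"d":[96,41,77,56],"e":{"h":93,"iy":59,"r":22},"mpu":{"fnx":80,"p":0,"sbt":14,"x":70}}}

Derivation:
After op 1 (add /zyr/mpu/p 0): {"iw":{"d":{"ots":52,"owy":76},"dyp":[10,35,99],"je":{"uuh":44,"vm":61}},"kh":{"h":{"kdo":64,"qy":23,"sbt":16,"vi":66},"mdu":[97,86]},"wnp":{"pq":{"kn":29,"yb":67},"y":{"c":59,"i":80,"m":65,"s":83},"yck":[47,75,99,91]},"zyr":{"d":[96,41,77,56],"e":{"h":93,"iy":59,"r":22},"mpu":{"fnx":80,"p":0,"sbt":14,"x":70}}}
After op 2 (add /iw/je/uuh 8): {"iw":{"d":{"ots":52,"owy":76},"dyp":[10,35,99],"je":{"uuh":8,"vm":61}},"kh":{"h":{"kdo":64,"qy":23,"sbt":16,"vi":66},"mdu":[97,86]},"wnp":{"pq":{"kn":29,"yb":67},"y":{"c":59,"i":80,"m":65,"s":83},"yck":[47,75,99,91]},"zyr":{"d":[96,41,77,56],"e":{"h":93,"iy":59,"r":22},"mpu":{"fnx":80,"p":0,"sbt":14,"x":70}}}
After op 3 (add /iw/d/ccc 49): {"iw":{"d":{"ccc":49,"ots":52,"owy":76},"dyp":[10,35,99],"je":{"uuh":8,"vm":61}},"kh":{"h":{"kdo":64,"qy":23,"sbt":16,"vi":66},"mdu":[97,86]},"wnp":{"pq":{"kn":29,"yb":67},"y":{"c":59,"i":80,"m":65,"s":83},"yck":[47,75,99,91]},"zyr":{"d":[96,41,77,56],"e":{"h":93,"iy":59,"r":22},"mpu":{"fnx":80,"p":0,"sbt":14,"x":70}}}
After op 4 (add /kh/h/vi 7): {"iw":{"d":{"ccc":49,"ots":52,"owy":76},"dyp":[10,35,99],"je":{"uuh":8,"vm":61}},"kh":{"h":{"kdo":64,"qy":23,"sbt":16,"vi":7},"mdu":[97,86]},"wnp":{"pq":{"kn":29,"yb":67},"y":{"c":59,"i":80,"m":65,"s":83},"yck":[47,75,99,91]},"zyr":{"d":[96,41,77,56],"e":{"h":93,"iy":59,"r":22},"mpu":{"fnx":80,"p":0,"sbt":14,"x":70}}}
After op 5 (add /cwn 59): {"cwn":59,"iw":{"d":{"ccc":49,"ots":52,"owy":76},"dyp":[10,35,99],"je":{"uuh":8,"vm":61}},"kh":{"h":{"kdo":64,"qy":23,"sbt":16,"vi":7},"mdu":[97,86]},"wnp":{"pq":{"kn":29,"yb":67},"y":{"c":59,"i":80,"m":65,"s":83},"yck":[47,75,99,91]},"zyr":{"d":[96,41,77,56],"e":{"h":93,"iy":59,"r":22},"mpu":{"fnx":80,"p":0,"sbt":14,"x":70}}}
After op 6 (remove /wnp/y/c): {"cwn":59,"iw":{"d":{"ccc":49,"ots":52,"owy":76},"dyp":[10,35,99],"je":{"uuh":8,"vm":61}},"kh":{"h":{"kdo":64,"qy":23,"sbt":16,"vi":7},"mdu":[97,86]},"wnp":{"pq":{"kn":29,"yb":67},"y":{"i":80,"m":65,"s":83},"yck":[47,75,99,91]},"zyr":{"d":[96,41,77,56],"e":{"h":93,"iy":59,"r":22},"mpu":{"fnx":80,"p":0,"sbt":14,"x":70}}}
After op 7 (add /kh/h/l 74): {"cwn":59,"iw":{"d":{"ccc":49,"ots":52,"owy":76},"dyp":[10,35,99],"je":{"uuh":8,"vm":61}},"kh":{"h":{"kdo":64,"l":74,"qy":23,"sbt":16,"vi":7},"mdu":[97,86]},"wnp":{"pq":{"kn":29,"yb":67},"y":{"i":80,"m":65,"s":83},"yck":[47,75,99,91]},"zyr":{"d":[96,41,77,56],"e":{"h":93,"iy":59,"r":22},"mpu":{"fnx":80,"p":0,"sbt":14,"x":70}}}
After op 8 (replace /cwn 78): {"cwn":78,"iw":{"d":{"ccc":49,"ots":52,"owy":76},"dyp":[10,35,99],"je":{"uuh":8,"vm":61}},"kh":{"h":{"kdo":64,"l":74,"qy":23,"sbt":16,"vi":7},"mdu":[97,86]},"wnp":{"pq":{"kn":29,"yb":67},"y":{"i":80,"m":65,"s":83},"yck":[47,75,99,91]},"zyr":{"d":[96,41,77,56],"e":{"h":93,"iy":59,"r":22},"mpu":{"fnx":80,"p":0,"sbt":14,"x":70}}}
After op 9 (add /iw/pw 11): {"cwn":78,"iw":{"d":{"ccc":49,"ots":52,"owy":76},"dyp":[10,35,99],"je":{"uuh":8,"vm":61},"pw":11},"kh":{"h":{"kdo":64,"l":74,"qy":23,"sbt":16,"vi":7},"mdu":[97,86]},"wnp":{"pq":{"kn":29,"yb":67},"y":{"i":80,"m":65,"s":83},"yck":[47,75,99,91]},"zyr":{"d":[96,41,77,56],"e":{"h":93,"iy":59,"r":22},"mpu":{"fnx":80,"p":0,"sbt":14,"x":70}}}
After op 10 (replace /iw/je/uuh 33): {"cwn":78,"iw":{"d":{"ccc":49,"ots":52,"owy":76},"dyp":[10,35,99],"je":{"uuh":33,"vm":61},"pw":11},"kh":{"h":{"kdo":64,"l":74,"qy":23,"sbt":16,"vi":7},"mdu":[97,86]},"wnp":{"pq":{"kn":29,"yb":67},"y":{"i":80,"m":65,"s":83},"yck":[47,75,99,91]},"zyr":{"d":[96,41,77,56],"e":{"h":93,"iy":59,"r":22},"mpu":{"fnx":80,"p":0,"sbt":14,"x":70}}}
After op 11 (replace /iw/dyp/0 88): {"cwn":78,"iw":{"d":{"ccc":49,"ots":52,"owy":76},"dyp":[88,35,99],"je":{"uuh":33,"vm":61},"pw":11},"kh":{"h":{"kdo":64,"l":74,"qy":23,"sbt":16,"vi":7},"mdu":[97,86]},"wnp":{"pq":{"kn":29,"yb":67},"y":{"i":80,"m":65,"s":83},"yck":[47,75,99,91]},"zyr":{"d":[96,41,77,56],"e":{"h":93,"iy":59,"r":22},"mpu":{"fnx":80,"p":0,"sbt":14,"x":70}}}
After op 12 (remove /iw/d/ots): {"cwn":78,"iw":{"d":{"ccc":49,"owy":76},"dyp":[88,35,99],"je":{"uuh":33,"vm":61},"pw":11},"kh":{"h":{"kdo":64,"l":74,"qy":23,"sbt":16,"vi":7},"mdu":[97,86]},"wnp":{"pq":{"kn":29,"yb":67},"y":{"i":80,"m":65,"s":83},"yck":[47,75,99,91]},"zyr":{"d":[96,41,77,56],"e":{"h":93,"iy":59,"r":22},"mpu":{"fnx":80,"p":0,"sbt":14,"x":70}}}
After op 13 (replace /kh/mdu/1 35): {"cwn":78,"iw":{"d":{"ccc":49,"owy":76},"dyp":[88,35,99],"je":{"uuh":33,"vm":61},"pw":11},"kh":{"h":{"kdo":64,"l":74,"qy":23,"sbt":16,"vi":7},"mdu":[97,35]},"wnp":{"pq":{"kn":29,"yb":67},"y":{"i":80,"m":65,"s":83},"yck":[47,75,99,91]},"zyr":{"d":[96,41,77,56],"e":{"h":93,"iy":59,"r":22},"mpu":{"fnx":80,"p":0,"sbt":14,"x":70}}}
After op 14 (replace /kh/h/qy 17): {"cwn":78,"iw":{"d":{"ccc":49,"owy":76},"dyp":[88,35,99],"je":{"uuh":33,"vm":61},"pw":11},"kh":{"h":{"kdo":64,"l":74,"qy":17,"sbt":16,"vi":7},"mdu":[97,35]},"wnp":{"pq":{"kn":29,"yb":67},"y":{"i":80,"m":65,"s":83},"yck":[47,75,99,91]},"zyr":{"d":[96,41,77,56],"e":{"h":93,"iy":59,"r":22},"mpu":{"fnx":80,"p":0,"sbt":14,"x":70}}}
After op 15 (replace /kh/h/qy 0): {"cwn":78,"iw":{"d":{"ccc":49,"owy":76},"dyp":[88,35,99],"je":{"uuh":33,"vm":61},"pw":11},"kh":{"h":{"kdo":64,"l":74,"qy":0,"sbt":16,"vi":7},"mdu":[97,35]},"wnp":{"pq":{"kn":29,"yb":67},"y":{"i":80,"m":65,"s":83},"yck":[47,75,99,91]},"zyr":{"d":[96,41,77,56],"e":{"h":93,"iy":59,"r":22},"mpu":{"fnx":80,"p":0,"sbt":14,"x":70}}}
After op 16 (replace /kh 50): {"cwn":78,"iw":{"d":{"ccc":49,"owy":76},"dyp":[88,35,99],"je":{"uuh":33,"vm":61},"pw":11},"kh":50,"wnp":{"pq":{"kn":29,"yb":67},"y":{"i":80,"m":65,"s":83},"yck":[47,75,99,91]},"zyr":{"d":[96,41,77,56],"e":{"h":93,"iy":59,"r":22},"mpu":{"fnx":80,"p":0,"sbt":14,"x":70}}}
After op 17 (remove /wnp/yck/2): {"cwn":78,"iw":{"d":{"ccc":49,"owy":76},"dyp":[88,35,99],"je":{"uuh":33,"vm":61},"pw":11},"kh":50,"wnp":{"pq":{"kn":29,"yb":67},"y":{"i":80,"m":65,"s":83},"yck":[47,75,91]},"zyr":{"d":[96,41,77,56],"e":{"h":93,"iy":59,"r":22},"mpu":{"fnx":80,"p":0,"sbt":14,"x":70}}}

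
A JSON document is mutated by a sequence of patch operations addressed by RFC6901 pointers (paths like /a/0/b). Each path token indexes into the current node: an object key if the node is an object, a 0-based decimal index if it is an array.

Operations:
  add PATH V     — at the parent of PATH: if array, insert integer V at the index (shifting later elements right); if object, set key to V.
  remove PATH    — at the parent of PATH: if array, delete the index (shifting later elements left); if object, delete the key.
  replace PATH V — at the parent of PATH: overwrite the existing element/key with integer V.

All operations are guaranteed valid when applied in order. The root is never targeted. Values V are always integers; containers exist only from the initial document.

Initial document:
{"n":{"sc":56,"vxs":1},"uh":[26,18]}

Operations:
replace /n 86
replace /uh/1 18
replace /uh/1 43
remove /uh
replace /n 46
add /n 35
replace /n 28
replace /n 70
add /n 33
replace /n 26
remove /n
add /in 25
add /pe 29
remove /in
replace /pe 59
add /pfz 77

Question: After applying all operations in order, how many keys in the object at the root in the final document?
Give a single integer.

After op 1 (replace /n 86): {"n":86,"uh":[26,18]}
After op 2 (replace /uh/1 18): {"n":86,"uh":[26,18]}
After op 3 (replace /uh/1 43): {"n":86,"uh":[26,43]}
After op 4 (remove /uh): {"n":86}
After op 5 (replace /n 46): {"n":46}
After op 6 (add /n 35): {"n":35}
After op 7 (replace /n 28): {"n":28}
After op 8 (replace /n 70): {"n":70}
After op 9 (add /n 33): {"n":33}
After op 10 (replace /n 26): {"n":26}
After op 11 (remove /n): {}
After op 12 (add /in 25): {"in":25}
After op 13 (add /pe 29): {"in":25,"pe":29}
After op 14 (remove /in): {"pe":29}
After op 15 (replace /pe 59): {"pe":59}
After op 16 (add /pfz 77): {"pe":59,"pfz":77}
Size at the root: 2

Answer: 2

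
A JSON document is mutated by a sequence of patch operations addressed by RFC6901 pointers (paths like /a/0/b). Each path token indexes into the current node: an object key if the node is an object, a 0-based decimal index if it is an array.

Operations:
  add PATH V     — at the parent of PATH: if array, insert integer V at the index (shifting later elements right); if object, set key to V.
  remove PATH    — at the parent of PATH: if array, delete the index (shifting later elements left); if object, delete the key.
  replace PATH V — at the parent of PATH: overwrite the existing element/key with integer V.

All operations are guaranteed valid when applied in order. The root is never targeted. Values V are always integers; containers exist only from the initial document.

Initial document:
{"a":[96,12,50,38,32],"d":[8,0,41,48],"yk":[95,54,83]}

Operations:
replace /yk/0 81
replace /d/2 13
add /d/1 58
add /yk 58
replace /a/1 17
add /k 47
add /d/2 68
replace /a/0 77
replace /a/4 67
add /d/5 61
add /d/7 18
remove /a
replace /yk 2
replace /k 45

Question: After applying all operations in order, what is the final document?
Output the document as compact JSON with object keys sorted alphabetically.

Answer: {"d":[8,58,68,0,13,61,48,18],"k":45,"yk":2}

Derivation:
After op 1 (replace /yk/0 81): {"a":[96,12,50,38,32],"d":[8,0,41,48],"yk":[81,54,83]}
After op 2 (replace /d/2 13): {"a":[96,12,50,38,32],"d":[8,0,13,48],"yk":[81,54,83]}
After op 3 (add /d/1 58): {"a":[96,12,50,38,32],"d":[8,58,0,13,48],"yk":[81,54,83]}
After op 4 (add /yk 58): {"a":[96,12,50,38,32],"d":[8,58,0,13,48],"yk":58}
After op 5 (replace /a/1 17): {"a":[96,17,50,38,32],"d":[8,58,0,13,48],"yk":58}
After op 6 (add /k 47): {"a":[96,17,50,38,32],"d":[8,58,0,13,48],"k":47,"yk":58}
After op 7 (add /d/2 68): {"a":[96,17,50,38,32],"d":[8,58,68,0,13,48],"k":47,"yk":58}
After op 8 (replace /a/0 77): {"a":[77,17,50,38,32],"d":[8,58,68,0,13,48],"k":47,"yk":58}
After op 9 (replace /a/4 67): {"a":[77,17,50,38,67],"d":[8,58,68,0,13,48],"k":47,"yk":58}
After op 10 (add /d/5 61): {"a":[77,17,50,38,67],"d":[8,58,68,0,13,61,48],"k":47,"yk":58}
After op 11 (add /d/7 18): {"a":[77,17,50,38,67],"d":[8,58,68,0,13,61,48,18],"k":47,"yk":58}
After op 12 (remove /a): {"d":[8,58,68,0,13,61,48,18],"k":47,"yk":58}
After op 13 (replace /yk 2): {"d":[8,58,68,0,13,61,48,18],"k":47,"yk":2}
After op 14 (replace /k 45): {"d":[8,58,68,0,13,61,48,18],"k":45,"yk":2}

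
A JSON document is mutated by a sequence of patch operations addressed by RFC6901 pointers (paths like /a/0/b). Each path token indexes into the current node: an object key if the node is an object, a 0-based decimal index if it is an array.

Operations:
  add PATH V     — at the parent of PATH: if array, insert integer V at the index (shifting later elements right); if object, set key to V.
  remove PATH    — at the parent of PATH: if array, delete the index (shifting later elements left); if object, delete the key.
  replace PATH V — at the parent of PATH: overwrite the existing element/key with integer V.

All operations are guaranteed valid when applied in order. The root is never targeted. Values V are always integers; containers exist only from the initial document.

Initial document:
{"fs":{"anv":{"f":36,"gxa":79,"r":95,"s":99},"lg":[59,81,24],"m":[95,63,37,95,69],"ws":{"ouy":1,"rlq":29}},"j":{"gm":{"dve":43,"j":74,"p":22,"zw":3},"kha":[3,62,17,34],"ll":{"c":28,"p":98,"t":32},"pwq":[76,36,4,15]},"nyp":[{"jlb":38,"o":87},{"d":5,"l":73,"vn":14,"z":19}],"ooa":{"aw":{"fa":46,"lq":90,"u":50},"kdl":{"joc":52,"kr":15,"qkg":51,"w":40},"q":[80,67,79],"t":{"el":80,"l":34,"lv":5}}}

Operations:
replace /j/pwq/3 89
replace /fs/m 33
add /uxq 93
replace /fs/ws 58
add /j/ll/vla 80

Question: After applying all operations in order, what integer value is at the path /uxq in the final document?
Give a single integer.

Answer: 93

Derivation:
After op 1 (replace /j/pwq/3 89): {"fs":{"anv":{"f":36,"gxa":79,"r":95,"s":99},"lg":[59,81,24],"m":[95,63,37,95,69],"ws":{"ouy":1,"rlq":29}},"j":{"gm":{"dve":43,"j":74,"p":22,"zw":3},"kha":[3,62,17,34],"ll":{"c":28,"p":98,"t":32},"pwq":[76,36,4,89]},"nyp":[{"jlb":38,"o":87},{"d":5,"l":73,"vn":14,"z":19}],"ooa":{"aw":{"fa":46,"lq":90,"u":50},"kdl":{"joc":52,"kr":15,"qkg":51,"w":40},"q":[80,67,79],"t":{"el":80,"l":34,"lv":5}}}
After op 2 (replace /fs/m 33): {"fs":{"anv":{"f":36,"gxa":79,"r":95,"s":99},"lg":[59,81,24],"m":33,"ws":{"ouy":1,"rlq":29}},"j":{"gm":{"dve":43,"j":74,"p":22,"zw":3},"kha":[3,62,17,34],"ll":{"c":28,"p":98,"t":32},"pwq":[76,36,4,89]},"nyp":[{"jlb":38,"o":87},{"d":5,"l":73,"vn":14,"z":19}],"ooa":{"aw":{"fa":46,"lq":90,"u":50},"kdl":{"joc":52,"kr":15,"qkg":51,"w":40},"q":[80,67,79],"t":{"el":80,"l":34,"lv":5}}}
After op 3 (add /uxq 93): {"fs":{"anv":{"f":36,"gxa":79,"r":95,"s":99},"lg":[59,81,24],"m":33,"ws":{"ouy":1,"rlq":29}},"j":{"gm":{"dve":43,"j":74,"p":22,"zw":3},"kha":[3,62,17,34],"ll":{"c":28,"p":98,"t":32},"pwq":[76,36,4,89]},"nyp":[{"jlb":38,"o":87},{"d":5,"l":73,"vn":14,"z":19}],"ooa":{"aw":{"fa":46,"lq":90,"u":50},"kdl":{"joc":52,"kr":15,"qkg":51,"w":40},"q":[80,67,79],"t":{"el":80,"l":34,"lv":5}},"uxq":93}
After op 4 (replace /fs/ws 58): {"fs":{"anv":{"f":36,"gxa":79,"r":95,"s":99},"lg":[59,81,24],"m":33,"ws":58},"j":{"gm":{"dve":43,"j":74,"p":22,"zw":3},"kha":[3,62,17,34],"ll":{"c":28,"p":98,"t":32},"pwq":[76,36,4,89]},"nyp":[{"jlb":38,"o":87},{"d":5,"l":73,"vn":14,"z":19}],"ooa":{"aw":{"fa":46,"lq":90,"u":50},"kdl":{"joc":52,"kr":15,"qkg":51,"w":40},"q":[80,67,79],"t":{"el":80,"l":34,"lv":5}},"uxq":93}
After op 5 (add /j/ll/vla 80): {"fs":{"anv":{"f":36,"gxa":79,"r":95,"s":99},"lg":[59,81,24],"m":33,"ws":58},"j":{"gm":{"dve":43,"j":74,"p":22,"zw":3},"kha":[3,62,17,34],"ll":{"c":28,"p":98,"t":32,"vla":80},"pwq":[76,36,4,89]},"nyp":[{"jlb":38,"o":87},{"d":5,"l":73,"vn":14,"z":19}],"ooa":{"aw":{"fa":46,"lq":90,"u":50},"kdl":{"joc":52,"kr":15,"qkg":51,"w":40},"q":[80,67,79],"t":{"el":80,"l":34,"lv":5}},"uxq":93}
Value at /uxq: 93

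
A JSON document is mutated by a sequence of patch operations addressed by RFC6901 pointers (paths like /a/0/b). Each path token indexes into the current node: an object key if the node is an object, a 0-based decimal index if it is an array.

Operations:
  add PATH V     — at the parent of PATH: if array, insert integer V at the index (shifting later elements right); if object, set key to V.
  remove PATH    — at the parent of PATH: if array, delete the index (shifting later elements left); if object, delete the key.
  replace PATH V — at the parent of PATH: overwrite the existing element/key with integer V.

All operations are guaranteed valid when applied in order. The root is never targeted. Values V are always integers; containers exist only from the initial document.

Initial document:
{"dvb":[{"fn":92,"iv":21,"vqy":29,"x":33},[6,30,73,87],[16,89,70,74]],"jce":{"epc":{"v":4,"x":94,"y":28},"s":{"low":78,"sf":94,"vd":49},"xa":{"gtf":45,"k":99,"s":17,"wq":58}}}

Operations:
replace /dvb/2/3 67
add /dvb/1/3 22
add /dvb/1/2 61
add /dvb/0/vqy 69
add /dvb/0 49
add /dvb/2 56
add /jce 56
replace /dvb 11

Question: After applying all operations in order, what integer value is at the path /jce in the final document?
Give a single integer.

Answer: 56

Derivation:
After op 1 (replace /dvb/2/3 67): {"dvb":[{"fn":92,"iv":21,"vqy":29,"x":33},[6,30,73,87],[16,89,70,67]],"jce":{"epc":{"v":4,"x":94,"y":28},"s":{"low":78,"sf":94,"vd":49},"xa":{"gtf":45,"k":99,"s":17,"wq":58}}}
After op 2 (add /dvb/1/3 22): {"dvb":[{"fn":92,"iv":21,"vqy":29,"x":33},[6,30,73,22,87],[16,89,70,67]],"jce":{"epc":{"v":4,"x":94,"y":28},"s":{"low":78,"sf":94,"vd":49},"xa":{"gtf":45,"k":99,"s":17,"wq":58}}}
After op 3 (add /dvb/1/2 61): {"dvb":[{"fn":92,"iv":21,"vqy":29,"x":33},[6,30,61,73,22,87],[16,89,70,67]],"jce":{"epc":{"v":4,"x":94,"y":28},"s":{"low":78,"sf":94,"vd":49},"xa":{"gtf":45,"k":99,"s":17,"wq":58}}}
After op 4 (add /dvb/0/vqy 69): {"dvb":[{"fn":92,"iv":21,"vqy":69,"x":33},[6,30,61,73,22,87],[16,89,70,67]],"jce":{"epc":{"v":4,"x":94,"y":28},"s":{"low":78,"sf":94,"vd":49},"xa":{"gtf":45,"k":99,"s":17,"wq":58}}}
After op 5 (add /dvb/0 49): {"dvb":[49,{"fn":92,"iv":21,"vqy":69,"x":33},[6,30,61,73,22,87],[16,89,70,67]],"jce":{"epc":{"v":4,"x":94,"y":28},"s":{"low":78,"sf":94,"vd":49},"xa":{"gtf":45,"k":99,"s":17,"wq":58}}}
After op 6 (add /dvb/2 56): {"dvb":[49,{"fn":92,"iv":21,"vqy":69,"x":33},56,[6,30,61,73,22,87],[16,89,70,67]],"jce":{"epc":{"v":4,"x":94,"y":28},"s":{"low":78,"sf":94,"vd":49},"xa":{"gtf":45,"k":99,"s":17,"wq":58}}}
After op 7 (add /jce 56): {"dvb":[49,{"fn":92,"iv":21,"vqy":69,"x":33},56,[6,30,61,73,22,87],[16,89,70,67]],"jce":56}
After op 8 (replace /dvb 11): {"dvb":11,"jce":56}
Value at /jce: 56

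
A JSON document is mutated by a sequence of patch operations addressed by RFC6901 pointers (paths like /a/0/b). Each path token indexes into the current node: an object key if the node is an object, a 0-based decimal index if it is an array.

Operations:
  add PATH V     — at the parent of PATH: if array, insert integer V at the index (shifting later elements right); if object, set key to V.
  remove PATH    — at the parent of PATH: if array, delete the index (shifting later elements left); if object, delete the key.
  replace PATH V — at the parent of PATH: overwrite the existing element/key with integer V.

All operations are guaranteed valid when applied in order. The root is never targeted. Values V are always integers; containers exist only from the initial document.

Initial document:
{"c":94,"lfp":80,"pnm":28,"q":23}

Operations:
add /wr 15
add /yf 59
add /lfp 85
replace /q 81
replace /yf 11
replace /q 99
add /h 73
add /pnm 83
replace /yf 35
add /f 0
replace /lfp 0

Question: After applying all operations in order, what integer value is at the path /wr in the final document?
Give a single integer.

Answer: 15

Derivation:
After op 1 (add /wr 15): {"c":94,"lfp":80,"pnm":28,"q":23,"wr":15}
After op 2 (add /yf 59): {"c":94,"lfp":80,"pnm":28,"q":23,"wr":15,"yf":59}
After op 3 (add /lfp 85): {"c":94,"lfp":85,"pnm":28,"q":23,"wr":15,"yf":59}
After op 4 (replace /q 81): {"c":94,"lfp":85,"pnm":28,"q":81,"wr":15,"yf":59}
After op 5 (replace /yf 11): {"c":94,"lfp":85,"pnm":28,"q":81,"wr":15,"yf":11}
After op 6 (replace /q 99): {"c":94,"lfp":85,"pnm":28,"q":99,"wr":15,"yf":11}
After op 7 (add /h 73): {"c":94,"h":73,"lfp":85,"pnm":28,"q":99,"wr":15,"yf":11}
After op 8 (add /pnm 83): {"c":94,"h":73,"lfp":85,"pnm":83,"q":99,"wr":15,"yf":11}
After op 9 (replace /yf 35): {"c":94,"h":73,"lfp":85,"pnm":83,"q":99,"wr":15,"yf":35}
After op 10 (add /f 0): {"c":94,"f":0,"h":73,"lfp":85,"pnm":83,"q":99,"wr":15,"yf":35}
After op 11 (replace /lfp 0): {"c":94,"f":0,"h":73,"lfp":0,"pnm":83,"q":99,"wr":15,"yf":35}
Value at /wr: 15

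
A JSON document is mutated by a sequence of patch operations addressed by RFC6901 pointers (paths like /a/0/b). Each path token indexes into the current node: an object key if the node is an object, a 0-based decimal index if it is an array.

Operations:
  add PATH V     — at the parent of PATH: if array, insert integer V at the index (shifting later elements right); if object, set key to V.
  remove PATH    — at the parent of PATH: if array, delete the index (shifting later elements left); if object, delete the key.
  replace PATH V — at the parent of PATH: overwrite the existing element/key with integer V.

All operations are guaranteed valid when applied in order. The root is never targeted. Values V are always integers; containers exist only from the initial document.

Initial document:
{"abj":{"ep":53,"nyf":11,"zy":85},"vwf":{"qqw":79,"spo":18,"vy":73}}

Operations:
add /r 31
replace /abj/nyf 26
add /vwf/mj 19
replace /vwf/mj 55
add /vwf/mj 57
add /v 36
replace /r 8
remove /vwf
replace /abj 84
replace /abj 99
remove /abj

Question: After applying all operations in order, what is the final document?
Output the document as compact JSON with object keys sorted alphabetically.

Answer: {"r":8,"v":36}

Derivation:
After op 1 (add /r 31): {"abj":{"ep":53,"nyf":11,"zy":85},"r":31,"vwf":{"qqw":79,"spo":18,"vy":73}}
After op 2 (replace /abj/nyf 26): {"abj":{"ep":53,"nyf":26,"zy":85},"r":31,"vwf":{"qqw":79,"spo":18,"vy":73}}
After op 3 (add /vwf/mj 19): {"abj":{"ep":53,"nyf":26,"zy":85},"r":31,"vwf":{"mj":19,"qqw":79,"spo":18,"vy":73}}
After op 4 (replace /vwf/mj 55): {"abj":{"ep":53,"nyf":26,"zy":85},"r":31,"vwf":{"mj":55,"qqw":79,"spo":18,"vy":73}}
After op 5 (add /vwf/mj 57): {"abj":{"ep":53,"nyf":26,"zy":85},"r":31,"vwf":{"mj":57,"qqw":79,"spo":18,"vy":73}}
After op 6 (add /v 36): {"abj":{"ep":53,"nyf":26,"zy":85},"r":31,"v":36,"vwf":{"mj":57,"qqw":79,"spo":18,"vy":73}}
After op 7 (replace /r 8): {"abj":{"ep":53,"nyf":26,"zy":85},"r":8,"v":36,"vwf":{"mj":57,"qqw":79,"spo":18,"vy":73}}
After op 8 (remove /vwf): {"abj":{"ep":53,"nyf":26,"zy":85},"r":8,"v":36}
After op 9 (replace /abj 84): {"abj":84,"r":8,"v":36}
After op 10 (replace /abj 99): {"abj":99,"r":8,"v":36}
After op 11 (remove /abj): {"r":8,"v":36}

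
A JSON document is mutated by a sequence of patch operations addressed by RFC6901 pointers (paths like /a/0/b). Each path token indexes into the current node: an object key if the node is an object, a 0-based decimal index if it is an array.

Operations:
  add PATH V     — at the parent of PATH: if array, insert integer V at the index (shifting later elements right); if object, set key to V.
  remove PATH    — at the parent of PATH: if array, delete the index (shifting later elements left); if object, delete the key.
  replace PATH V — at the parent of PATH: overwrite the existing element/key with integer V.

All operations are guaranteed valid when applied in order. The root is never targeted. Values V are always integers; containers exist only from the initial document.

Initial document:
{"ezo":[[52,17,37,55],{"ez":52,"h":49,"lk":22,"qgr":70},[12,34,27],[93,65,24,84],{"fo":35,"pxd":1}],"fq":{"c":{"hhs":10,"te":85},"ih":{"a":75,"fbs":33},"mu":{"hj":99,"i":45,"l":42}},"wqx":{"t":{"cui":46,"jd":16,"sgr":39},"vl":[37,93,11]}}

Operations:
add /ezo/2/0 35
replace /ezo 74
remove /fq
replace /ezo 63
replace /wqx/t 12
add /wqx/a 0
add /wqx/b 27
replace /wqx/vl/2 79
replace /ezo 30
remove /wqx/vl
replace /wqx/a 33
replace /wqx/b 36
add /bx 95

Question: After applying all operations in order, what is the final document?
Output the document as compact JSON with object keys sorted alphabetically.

After op 1 (add /ezo/2/0 35): {"ezo":[[52,17,37,55],{"ez":52,"h":49,"lk":22,"qgr":70},[35,12,34,27],[93,65,24,84],{"fo":35,"pxd":1}],"fq":{"c":{"hhs":10,"te":85},"ih":{"a":75,"fbs":33},"mu":{"hj":99,"i":45,"l":42}},"wqx":{"t":{"cui":46,"jd":16,"sgr":39},"vl":[37,93,11]}}
After op 2 (replace /ezo 74): {"ezo":74,"fq":{"c":{"hhs":10,"te":85},"ih":{"a":75,"fbs":33},"mu":{"hj":99,"i":45,"l":42}},"wqx":{"t":{"cui":46,"jd":16,"sgr":39},"vl":[37,93,11]}}
After op 3 (remove /fq): {"ezo":74,"wqx":{"t":{"cui":46,"jd":16,"sgr":39},"vl":[37,93,11]}}
After op 4 (replace /ezo 63): {"ezo":63,"wqx":{"t":{"cui":46,"jd":16,"sgr":39},"vl":[37,93,11]}}
After op 5 (replace /wqx/t 12): {"ezo":63,"wqx":{"t":12,"vl":[37,93,11]}}
After op 6 (add /wqx/a 0): {"ezo":63,"wqx":{"a":0,"t":12,"vl":[37,93,11]}}
After op 7 (add /wqx/b 27): {"ezo":63,"wqx":{"a":0,"b":27,"t":12,"vl":[37,93,11]}}
After op 8 (replace /wqx/vl/2 79): {"ezo":63,"wqx":{"a":0,"b":27,"t":12,"vl":[37,93,79]}}
After op 9 (replace /ezo 30): {"ezo":30,"wqx":{"a":0,"b":27,"t":12,"vl":[37,93,79]}}
After op 10 (remove /wqx/vl): {"ezo":30,"wqx":{"a":0,"b":27,"t":12}}
After op 11 (replace /wqx/a 33): {"ezo":30,"wqx":{"a":33,"b":27,"t":12}}
After op 12 (replace /wqx/b 36): {"ezo":30,"wqx":{"a":33,"b":36,"t":12}}
After op 13 (add /bx 95): {"bx":95,"ezo":30,"wqx":{"a":33,"b":36,"t":12}}

Answer: {"bx":95,"ezo":30,"wqx":{"a":33,"b":36,"t":12}}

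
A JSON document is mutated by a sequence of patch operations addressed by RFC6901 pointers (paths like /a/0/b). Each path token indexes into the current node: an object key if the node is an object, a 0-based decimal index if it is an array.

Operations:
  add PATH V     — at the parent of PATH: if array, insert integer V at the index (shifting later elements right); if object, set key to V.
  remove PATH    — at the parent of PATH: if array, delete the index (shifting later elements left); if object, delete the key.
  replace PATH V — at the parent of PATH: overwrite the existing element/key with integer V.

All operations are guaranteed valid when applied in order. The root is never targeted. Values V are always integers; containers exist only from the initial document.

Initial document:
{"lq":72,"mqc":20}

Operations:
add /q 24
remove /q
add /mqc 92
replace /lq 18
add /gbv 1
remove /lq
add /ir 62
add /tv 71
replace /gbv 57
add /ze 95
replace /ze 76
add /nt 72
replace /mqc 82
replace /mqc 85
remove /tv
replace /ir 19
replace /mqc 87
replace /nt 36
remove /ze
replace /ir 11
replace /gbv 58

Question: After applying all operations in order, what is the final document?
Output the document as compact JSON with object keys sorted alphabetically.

Answer: {"gbv":58,"ir":11,"mqc":87,"nt":36}

Derivation:
After op 1 (add /q 24): {"lq":72,"mqc":20,"q":24}
After op 2 (remove /q): {"lq":72,"mqc":20}
After op 3 (add /mqc 92): {"lq":72,"mqc":92}
After op 4 (replace /lq 18): {"lq":18,"mqc":92}
After op 5 (add /gbv 1): {"gbv":1,"lq":18,"mqc":92}
After op 6 (remove /lq): {"gbv":1,"mqc":92}
After op 7 (add /ir 62): {"gbv":1,"ir":62,"mqc":92}
After op 8 (add /tv 71): {"gbv":1,"ir":62,"mqc":92,"tv":71}
After op 9 (replace /gbv 57): {"gbv":57,"ir":62,"mqc":92,"tv":71}
After op 10 (add /ze 95): {"gbv":57,"ir":62,"mqc":92,"tv":71,"ze":95}
After op 11 (replace /ze 76): {"gbv":57,"ir":62,"mqc":92,"tv":71,"ze":76}
After op 12 (add /nt 72): {"gbv":57,"ir":62,"mqc":92,"nt":72,"tv":71,"ze":76}
After op 13 (replace /mqc 82): {"gbv":57,"ir":62,"mqc":82,"nt":72,"tv":71,"ze":76}
After op 14 (replace /mqc 85): {"gbv":57,"ir":62,"mqc":85,"nt":72,"tv":71,"ze":76}
After op 15 (remove /tv): {"gbv":57,"ir":62,"mqc":85,"nt":72,"ze":76}
After op 16 (replace /ir 19): {"gbv":57,"ir":19,"mqc":85,"nt":72,"ze":76}
After op 17 (replace /mqc 87): {"gbv":57,"ir":19,"mqc":87,"nt":72,"ze":76}
After op 18 (replace /nt 36): {"gbv":57,"ir":19,"mqc":87,"nt":36,"ze":76}
After op 19 (remove /ze): {"gbv":57,"ir":19,"mqc":87,"nt":36}
After op 20 (replace /ir 11): {"gbv":57,"ir":11,"mqc":87,"nt":36}
After op 21 (replace /gbv 58): {"gbv":58,"ir":11,"mqc":87,"nt":36}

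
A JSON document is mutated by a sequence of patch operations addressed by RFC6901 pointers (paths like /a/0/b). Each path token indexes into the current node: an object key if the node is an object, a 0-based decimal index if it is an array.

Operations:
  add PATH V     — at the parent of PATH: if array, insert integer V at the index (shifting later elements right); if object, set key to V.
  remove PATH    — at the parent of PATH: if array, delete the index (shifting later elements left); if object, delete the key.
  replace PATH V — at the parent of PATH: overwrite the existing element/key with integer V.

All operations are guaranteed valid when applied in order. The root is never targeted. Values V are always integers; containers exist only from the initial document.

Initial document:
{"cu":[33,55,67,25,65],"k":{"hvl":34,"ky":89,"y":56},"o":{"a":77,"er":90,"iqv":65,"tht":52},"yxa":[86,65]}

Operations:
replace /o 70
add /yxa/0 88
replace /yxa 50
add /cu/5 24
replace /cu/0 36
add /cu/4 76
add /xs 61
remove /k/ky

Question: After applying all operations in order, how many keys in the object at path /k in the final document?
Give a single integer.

After op 1 (replace /o 70): {"cu":[33,55,67,25,65],"k":{"hvl":34,"ky":89,"y":56},"o":70,"yxa":[86,65]}
After op 2 (add /yxa/0 88): {"cu":[33,55,67,25,65],"k":{"hvl":34,"ky":89,"y":56},"o":70,"yxa":[88,86,65]}
After op 3 (replace /yxa 50): {"cu":[33,55,67,25,65],"k":{"hvl":34,"ky":89,"y":56},"o":70,"yxa":50}
After op 4 (add /cu/5 24): {"cu":[33,55,67,25,65,24],"k":{"hvl":34,"ky":89,"y":56},"o":70,"yxa":50}
After op 5 (replace /cu/0 36): {"cu":[36,55,67,25,65,24],"k":{"hvl":34,"ky":89,"y":56},"o":70,"yxa":50}
After op 6 (add /cu/4 76): {"cu":[36,55,67,25,76,65,24],"k":{"hvl":34,"ky":89,"y":56},"o":70,"yxa":50}
After op 7 (add /xs 61): {"cu":[36,55,67,25,76,65,24],"k":{"hvl":34,"ky":89,"y":56},"o":70,"xs":61,"yxa":50}
After op 8 (remove /k/ky): {"cu":[36,55,67,25,76,65,24],"k":{"hvl":34,"y":56},"o":70,"xs":61,"yxa":50}
Size at path /k: 2

Answer: 2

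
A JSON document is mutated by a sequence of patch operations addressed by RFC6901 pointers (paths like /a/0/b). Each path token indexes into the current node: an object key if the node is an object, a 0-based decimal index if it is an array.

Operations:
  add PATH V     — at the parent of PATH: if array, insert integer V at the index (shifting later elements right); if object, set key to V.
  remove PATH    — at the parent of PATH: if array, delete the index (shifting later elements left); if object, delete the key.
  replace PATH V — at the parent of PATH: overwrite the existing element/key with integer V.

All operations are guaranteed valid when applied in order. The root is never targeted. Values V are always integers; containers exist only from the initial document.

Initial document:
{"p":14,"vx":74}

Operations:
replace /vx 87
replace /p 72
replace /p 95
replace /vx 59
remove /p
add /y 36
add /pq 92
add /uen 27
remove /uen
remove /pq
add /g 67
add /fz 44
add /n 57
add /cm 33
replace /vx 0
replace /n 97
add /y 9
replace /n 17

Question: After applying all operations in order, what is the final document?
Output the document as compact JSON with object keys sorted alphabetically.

After op 1 (replace /vx 87): {"p":14,"vx":87}
After op 2 (replace /p 72): {"p":72,"vx":87}
After op 3 (replace /p 95): {"p":95,"vx":87}
After op 4 (replace /vx 59): {"p":95,"vx":59}
After op 5 (remove /p): {"vx":59}
After op 6 (add /y 36): {"vx":59,"y":36}
After op 7 (add /pq 92): {"pq":92,"vx":59,"y":36}
After op 8 (add /uen 27): {"pq":92,"uen":27,"vx":59,"y":36}
After op 9 (remove /uen): {"pq":92,"vx":59,"y":36}
After op 10 (remove /pq): {"vx":59,"y":36}
After op 11 (add /g 67): {"g":67,"vx":59,"y":36}
After op 12 (add /fz 44): {"fz":44,"g":67,"vx":59,"y":36}
After op 13 (add /n 57): {"fz":44,"g":67,"n":57,"vx":59,"y":36}
After op 14 (add /cm 33): {"cm":33,"fz":44,"g":67,"n":57,"vx":59,"y":36}
After op 15 (replace /vx 0): {"cm":33,"fz":44,"g":67,"n":57,"vx":0,"y":36}
After op 16 (replace /n 97): {"cm":33,"fz":44,"g":67,"n":97,"vx":0,"y":36}
After op 17 (add /y 9): {"cm":33,"fz":44,"g":67,"n":97,"vx":0,"y":9}
After op 18 (replace /n 17): {"cm":33,"fz":44,"g":67,"n":17,"vx":0,"y":9}

Answer: {"cm":33,"fz":44,"g":67,"n":17,"vx":0,"y":9}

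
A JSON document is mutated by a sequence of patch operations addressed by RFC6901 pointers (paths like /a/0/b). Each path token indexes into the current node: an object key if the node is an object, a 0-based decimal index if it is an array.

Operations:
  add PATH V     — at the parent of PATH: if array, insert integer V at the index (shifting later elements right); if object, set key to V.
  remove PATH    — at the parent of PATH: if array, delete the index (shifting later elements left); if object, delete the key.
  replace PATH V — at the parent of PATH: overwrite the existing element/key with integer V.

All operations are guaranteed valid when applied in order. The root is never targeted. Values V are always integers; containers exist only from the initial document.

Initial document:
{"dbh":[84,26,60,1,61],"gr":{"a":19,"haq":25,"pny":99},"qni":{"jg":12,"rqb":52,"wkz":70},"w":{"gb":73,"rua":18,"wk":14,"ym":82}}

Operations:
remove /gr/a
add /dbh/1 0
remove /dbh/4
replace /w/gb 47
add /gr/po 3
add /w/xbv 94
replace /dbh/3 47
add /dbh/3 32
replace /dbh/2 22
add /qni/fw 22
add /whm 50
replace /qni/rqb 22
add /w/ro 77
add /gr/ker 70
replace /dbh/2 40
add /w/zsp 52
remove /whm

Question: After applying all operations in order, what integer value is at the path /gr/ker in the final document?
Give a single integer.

Answer: 70

Derivation:
After op 1 (remove /gr/a): {"dbh":[84,26,60,1,61],"gr":{"haq":25,"pny":99},"qni":{"jg":12,"rqb":52,"wkz":70},"w":{"gb":73,"rua":18,"wk":14,"ym":82}}
After op 2 (add /dbh/1 0): {"dbh":[84,0,26,60,1,61],"gr":{"haq":25,"pny":99},"qni":{"jg":12,"rqb":52,"wkz":70},"w":{"gb":73,"rua":18,"wk":14,"ym":82}}
After op 3 (remove /dbh/4): {"dbh":[84,0,26,60,61],"gr":{"haq":25,"pny":99},"qni":{"jg":12,"rqb":52,"wkz":70},"w":{"gb":73,"rua":18,"wk":14,"ym":82}}
After op 4 (replace /w/gb 47): {"dbh":[84,0,26,60,61],"gr":{"haq":25,"pny":99},"qni":{"jg":12,"rqb":52,"wkz":70},"w":{"gb":47,"rua":18,"wk":14,"ym":82}}
After op 5 (add /gr/po 3): {"dbh":[84,0,26,60,61],"gr":{"haq":25,"pny":99,"po":3},"qni":{"jg":12,"rqb":52,"wkz":70},"w":{"gb":47,"rua":18,"wk":14,"ym":82}}
After op 6 (add /w/xbv 94): {"dbh":[84,0,26,60,61],"gr":{"haq":25,"pny":99,"po":3},"qni":{"jg":12,"rqb":52,"wkz":70},"w":{"gb":47,"rua":18,"wk":14,"xbv":94,"ym":82}}
After op 7 (replace /dbh/3 47): {"dbh":[84,0,26,47,61],"gr":{"haq":25,"pny":99,"po":3},"qni":{"jg":12,"rqb":52,"wkz":70},"w":{"gb":47,"rua":18,"wk":14,"xbv":94,"ym":82}}
After op 8 (add /dbh/3 32): {"dbh":[84,0,26,32,47,61],"gr":{"haq":25,"pny":99,"po":3},"qni":{"jg":12,"rqb":52,"wkz":70},"w":{"gb":47,"rua":18,"wk":14,"xbv":94,"ym":82}}
After op 9 (replace /dbh/2 22): {"dbh":[84,0,22,32,47,61],"gr":{"haq":25,"pny":99,"po":3},"qni":{"jg":12,"rqb":52,"wkz":70},"w":{"gb":47,"rua":18,"wk":14,"xbv":94,"ym":82}}
After op 10 (add /qni/fw 22): {"dbh":[84,0,22,32,47,61],"gr":{"haq":25,"pny":99,"po":3},"qni":{"fw":22,"jg":12,"rqb":52,"wkz":70},"w":{"gb":47,"rua":18,"wk":14,"xbv":94,"ym":82}}
After op 11 (add /whm 50): {"dbh":[84,0,22,32,47,61],"gr":{"haq":25,"pny":99,"po":3},"qni":{"fw":22,"jg":12,"rqb":52,"wkz":70},"w":{"gb":47,"rua":18,"wk":14,"xbv":94,"ym":82},"whm":50}
After op 12 (replace /qni/rqb 22): {"dbh":[84,0,22,32,47,61],"gr":{"haq":25,"pny":99,"po":3},"qni":{"fw":22,"jg":12,"rqb":22,"wkz":70},"w":{"gb":47,"rua":18,"wk":14,"xbv":94,"ym":82},"whm":50}
After op 13 (add /w/ro 77): {"dbh":[84,0,22,32,47,61],"gr":{"haq":25,"pny":99,"po":3},"qni":{"fw":22,"jg":12,"rqb":22,"wkz":70},"w":{"gb":47,"ro":77,"rua":18,"wk":14,"xbv":94,"ym":82},"whm":50}
After op 14 (add /gr/ker 70): {"dbh":[84,0,22,32,47,61],"gr":{"haq":25,"ker":70,"pny":99,"po":3},"qni":{"fw":22,"jg":12,"rqb":22,"wkz":70},"w":{"gb":47,"ro":77,"rua":18,"wk":14,"xbv":94,"ym":82},"whm":50}
After op 15 (replace /dbh/2 40): {"dbh":[84,0,40,32,47,61],"gr":{"haq":25,"ker":70,"pny":99,"po":3},"qni":{"fw":22,"jg":12,"rqb":22,"wkz":70},"w":{"gb":47,"ro":77,"rua":18,"wk":14,"xbv":94,"ym":82},"whm":50}
After op 16 (add /w/zsp 52): {"dbh":[84,0,40,32,47,61],"gr":{"haq":25,"ker":70,"pny":99,"po":3},"qni":{"fw":22,"jg":12,"rqb":22,"wkz":70},"w":{"gb":47,"ro":77,"rua":18,"wk":14,"xbv":94,"ym":82,"zsp":52},"whm":50}
After op 17 (remove /whm): {"dbh":[84,0,40,32,47,61],"gr":{"haq":25,"ker":70,"pny":99,"po":3},"qni":{"fw":22,"jg":12,"rqb":22,"wkz":70},"w":{"gb":47,"ro":77,"rua":18,"wk":14,"xbv":94,"ym":82,"zsp":52}}
Value at /gr/ker: 70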